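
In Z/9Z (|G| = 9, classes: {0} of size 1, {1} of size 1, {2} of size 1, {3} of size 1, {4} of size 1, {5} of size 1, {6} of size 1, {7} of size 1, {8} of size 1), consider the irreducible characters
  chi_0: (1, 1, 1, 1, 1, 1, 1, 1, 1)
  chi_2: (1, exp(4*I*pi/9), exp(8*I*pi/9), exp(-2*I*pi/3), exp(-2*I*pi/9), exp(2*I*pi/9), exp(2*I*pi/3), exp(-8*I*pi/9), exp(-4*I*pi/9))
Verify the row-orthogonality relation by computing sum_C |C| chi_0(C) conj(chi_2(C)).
Sum = 0; so <chi_0, chi_2> = 0 (distinct irreducibles are orthogonal).

Reasoning: Compute term by term over conjugacy classes (|C| * chi_0(C) * conj(chi_2(C))):
  1*(1)*conj(1) + 1*(1)*conj(exp(4*I*pi/9)) + 1*(1)*conj(exp(8*I*pi/9)) + 1*(1)*conj(exp(-2*I*pi/3)) + 1*(1)*conj(exp(-2*I*pi/9)) + 1*(1)*conj(exp(2*I*pi/9)) + 1*(1)*conj(exp(2*I*pi/3)) + 1*(1)*conj(exp(-8*I*pi/9)) + 1*(1)*conj(exp(-4*I*pi/9))
  = (1) + (exp(-4*I*pi/9)) + (exp(-8*I*pi/9)) + (exp(2*I*pi/3)) + (exp(2*I*pi/9)) + (exp(-2*I*pi/9)) + (exp(-2*I*pi/3)) + (exp(8*I*pi/9)) + (exp(4*I*pi/9))
  = 0.
(Exp terms are combined using exp(i*s)*conj(exp(i*t)) = exp(i*(s-t)), and sums of them are collapsed using the identity that for every m > 1 the m distinct m-th roots of unity sum to 0, e.g. 1 + exp(2*I*pi/3) + exp(-2*I*pi/3) = 0.)
Dividing by |G| = 9 gives 0/9 = 0, matching the row-orthogonality relation <chi_0, chi_2> = [chi_0 = chi_2].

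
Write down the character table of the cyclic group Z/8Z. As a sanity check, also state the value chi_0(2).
Character table of Z/8Z (irreps indexed chi_0,...,chi_7 with chi_k(m) = zeta_8^(k*m), zeta_8 = exp(2*pi*i/8)):
  irrep \ class  {0} (size 1)  {1} (size 1)    {2} (size 1)  {3} (size 1)    {4} (size 1)  {5} (size 1)    {6} (size 1)  {7} (size 1)  
  chi_0          1             1               1             1               1             1               1             1             
  chi_1          1             exp(I*pi/4)     I             exp(3*I*pi/4)   -1            exp(-3*I*pi/4)  -I            exp(-I*pi/4)  
  chi_2          1             I               -1            -I              1             I               -1            -I            
  chi_3          1             exp(3*I*pi/4)   -I            exp(I*pi/4)     -1            exp(-I*pi/4)    I             exp(-3*I*pi/4)
  chi_4          1             -1              1             -1              1             -1              1             -1            
  chi_5          1             exp(-3*I*pi/4)  I             exp(-I*pi/4)    -1            exp(I*pi/4)     -I            exp(3*I*pi/4) 
  chi_6          1             -I              -1            I               1             -I              -1            I             
  chi_7          1             exp(-I*pi/4)    -I            exp(-3*I*pi/4)  -1            exp(3*I*pi/4)   I             exp(I*pi/4)   

Spot check: chi_0(2) = zeta_8^(0*2) = zeta_8^0 = 1.

Justification: Z/8Z is abelian, so all 8 irreducible complex representations are 1-dimensional. They are given by chi_k(m) = zeta_8^(k*m) for k = 0,...,7. Row orthogonality: sum_m chi_k(m) conj(chi_l(m)) = 8 * [k = l].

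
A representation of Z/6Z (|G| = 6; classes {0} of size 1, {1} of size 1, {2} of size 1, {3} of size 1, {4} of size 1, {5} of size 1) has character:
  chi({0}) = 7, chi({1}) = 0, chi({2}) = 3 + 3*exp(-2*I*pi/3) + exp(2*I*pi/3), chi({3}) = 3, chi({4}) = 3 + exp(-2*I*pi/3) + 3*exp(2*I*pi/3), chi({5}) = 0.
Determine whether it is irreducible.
Not irreducible (reducible): <chi, chi> = 11 > 1.

Justification: <chi, chi> = (1/|G|) sum_C |C| * |chi(C)|^2 = (1/6)[1*|7|^2 + 1*|0|^2 + 1*|3 + 3*exp(-2*I*pi/3) + exp(2*I*pi/3)|^2 + 1*|3|^2 + 1*|3 + exp(-2*I*pi/3) + 3*exp(2*I*pi/3)|^2 + 1*|0|^2]
  = (1/6)[(49) + (0) + (4) + (9) + (4) + (0)] = 66/6 = 11.
(Exp terms are combined using exp(i*s)*conj(exp(i*t)) = exp(i*(s-t)), and sums of them are collapsed using the identity that for every m > 1 the m distinct m-th roots of unity sum to 0, e.g. 1 + exp(2*I*pi/3) + exp(-2*I*pi/3) = 0.)
A character is irreducible iff <chi, chi> = 1, so this representation is reducible.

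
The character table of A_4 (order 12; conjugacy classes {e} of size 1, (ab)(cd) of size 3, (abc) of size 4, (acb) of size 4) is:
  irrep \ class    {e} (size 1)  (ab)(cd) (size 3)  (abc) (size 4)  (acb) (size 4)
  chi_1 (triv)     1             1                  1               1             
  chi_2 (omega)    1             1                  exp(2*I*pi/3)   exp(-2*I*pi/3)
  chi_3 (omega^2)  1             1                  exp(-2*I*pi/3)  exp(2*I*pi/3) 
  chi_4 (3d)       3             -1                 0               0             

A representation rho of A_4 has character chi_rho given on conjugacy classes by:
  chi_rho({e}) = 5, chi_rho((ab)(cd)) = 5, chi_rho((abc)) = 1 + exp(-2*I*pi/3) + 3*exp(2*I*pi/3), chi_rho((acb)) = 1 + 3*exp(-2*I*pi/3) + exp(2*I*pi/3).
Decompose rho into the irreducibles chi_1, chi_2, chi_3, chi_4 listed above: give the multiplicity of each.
Multiplicities: chi_1: 1, chi_2: 3, chi_3: 1, chi_4: 0.

Solution. Use <chi_rho, chi> = (1/|G|) sum_C |C| * chi_rho(C) * conj(chi(C)) with |G| = 12 for each irreducible chi in the table:
  <chi_rho, chi_1> = (1/12)[1*(5)*conj(1) + 3*(5)*conj(1) + 4*(1 + exp(-2*I*pi/3) + 3*exp(2*I*pi/3))*conj(1) + 4*(1 + 3*exp(-2*I*pi/3) + exp(2*I*pi/3))*conj(1)]
      = (1/12)[(5) + (15) + (4 + 4*exp(-2*I*pi/3) + 12*exp(2*I*pi/3)) + (4 + 12*exp(-2*I*pi/3) + 4*exp(2*I*pi/3))] = 12/12 = 1
  <chi_rho, chi_2> = (1/12)[1*(5)*conj(1) + 3*(5)*conj(1) + 4*(1 + exp(-2*I*pi/3) + 3*exp(2*I*pi/3))*conj(exp(2*I*pi/3)) + 4*(1 + 3*exp(-2*I*pi/3) + exp(2*I*pi/3))*conj(exp(-2*I*pi/3))]
      = (1/12)[(5) + (15) + (8) + (8)] = 36/12 = 3
  <chi_rho, chi_3> = (1/12)[1*(5)*conj(1) + 3*(5)*conj(1) + 4*(1 + exp(-2*I*pi/3) + 3*exp(2*I*pi/3))*conj(exp(-2*I*pi/3)) + 4*(1 + 3*exp(-2*I*pi/3) + exp(2*I*pi/3))*conj(exp(2*I*pi/3))]
      = (1/12)[(5) + (15) + (4 + 12*exp(-2*I*pi/3) + 4*exp(2*I*pi/3)) + (4 + 4*exp(-2*I*pi/3) + 12*exp(2*I*pi/3))] = 12/12 = 1
  <chi_rho, chi_4> = (1/12)[1*(5)*conj(3) + 3*(5)*conj(-1) + 4*(1 + exp(-2*I*pi/3) + 3*exp(2*I*pi/3))*conj(0) + 4*(1 + 3*exp(-2*I*pi/3) + exp(2*I*pi/3))*conj(0)]
      = (1/12)[(15) + (-15) + (0) + (0)] = 0/12 = 0
(Exp terms are combined using exp(i*s)*conj(exp(i*t)) = exp(i*(s-t)), and sums of them are collapsed using the identity that for every m > 1 the m distinct m-th roots of unity sum to 0, e.g. 1 + exp(2*I*pi/3) + exp(-2*I*pi/3) = 0.)
Dimension check: dim(rho) = sum (mult * dim) = 1*1 + 3*1 + 1*1 + 0*3 = 5 = chi_rho(e) = 5.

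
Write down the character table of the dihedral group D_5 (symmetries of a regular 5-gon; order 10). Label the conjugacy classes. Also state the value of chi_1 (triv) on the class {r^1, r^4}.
Conjugacy classes: {e} of size 1, {r^1, r^4} of size 2, {r^2, r^3} of size 2, {s, sr, ..., sr^4} of size 5.
Character table:
  irrep \ class              {e} (size 1)  {r^1, r^4} (size 2)  {r^2, r^3} (size 2)  {s, sr, ..., sr^4} (size 5)
  chi_1 (triv)               1             1                    1                    1                          
  chi_2 (sign: r->1, s->-1)  1             1                    1                    -1                         
  chi_3 (2d, j=1)            2             -1/2 + sqrt(5)/2     -sqrt(5)/2 - 1/2     0                          
  chi_4 (2d, j=2)            2             -sqrt(5)/2 - 1/2     -1/2 + sqrt(5)/2     0                          

Spot check: chi_1 (triv) on {r^1, r^4} = 1.

Argument: D_5 has order 2*5 = 10 with 4 conjugacy classes, hence 4 irreducibles. Sum of squared dims 1 + 1 + 4 + 4 = 10 = |G|. Linear characters come from the abelianisation; the 2-dimensional irreps have character r^k -> 2*cos(2*pi*j*k/5), reflections -> 0.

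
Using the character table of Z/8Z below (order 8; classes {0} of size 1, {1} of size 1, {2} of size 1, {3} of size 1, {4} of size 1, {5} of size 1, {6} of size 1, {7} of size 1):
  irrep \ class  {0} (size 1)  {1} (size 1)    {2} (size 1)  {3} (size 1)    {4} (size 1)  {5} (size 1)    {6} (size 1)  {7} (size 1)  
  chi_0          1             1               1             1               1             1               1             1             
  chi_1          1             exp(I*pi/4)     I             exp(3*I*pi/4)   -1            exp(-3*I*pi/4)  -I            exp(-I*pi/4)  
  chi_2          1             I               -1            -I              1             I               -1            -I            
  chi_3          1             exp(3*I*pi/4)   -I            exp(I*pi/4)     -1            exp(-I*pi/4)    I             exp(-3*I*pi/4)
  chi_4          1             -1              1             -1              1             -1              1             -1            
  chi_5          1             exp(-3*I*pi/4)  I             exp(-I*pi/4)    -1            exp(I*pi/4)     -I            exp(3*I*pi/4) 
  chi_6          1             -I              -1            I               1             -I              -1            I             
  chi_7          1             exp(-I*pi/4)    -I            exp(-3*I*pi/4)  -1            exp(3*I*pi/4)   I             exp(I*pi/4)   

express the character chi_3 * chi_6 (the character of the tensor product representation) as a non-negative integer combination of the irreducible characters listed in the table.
chi_3 tensor chi_6 = chi_1 (all other irreducibles have multiplicity 0).

Argument: The character of a tensor product is the pointwise product (chi_3 * chi_6)(C) = chi_3(C) * chi_6(C):
  {0}: (1)*(1), {1}: (exp(3*I*pi/4))*(-I), {2}: (-I)*(-1), {3}: (exp(I*pi/4))*(I), {4}: (-1)*(1), {5}: (exp(-I*pi/4))*(-I), {6}: (I)*(-1), {7}: (exp(-3*I*pi/4))*(I)
so (chi_3 * chi_6) takes values
  {0} -> 1, {1} -> -exp(-3*I*pi/4), {2} -> I, {3} -> exp(3*I*pi/4), {4} -> -1, {5} -> -exp(I*pi/4), {6} -> -I, {7} -> exp(-I*pi/4).
Now take the inner product of this character with each irreducible chi from the table, <chi_3*chi_6, chi> = (1/8) sum_C |C| (chi_3*chi_6)(C) conj(chi(C)):
  <chi_3*chi_6, chi_0> = (1/8)[1*(1)*conj(1) + 1*(-exp(-3*I*pi/4))*conj(1) + 1*(I)*conj(1) + 1*(exp(3*I*pi/4))*conj(1) + 1*(-1)*conj(1) + 1*(-exp(I*pi/4))*conj(1) + 1*(-I)*conj(1) + 1*(exp(-I*pi/4))*conj(1)]
      = (1/8)[(1) + (-exp(-3*I*pi/4)) + (I) + (exp(3*I*pi/4)) + (-1) + (-exp(I*pi/4)) + (-I) + (exp(-I*pi/4))] = 0/8 = 0
  <chi_3*chi_6, chi_1> = (1/8)[1*(1)*conj(1) + 1*(-exp(-3*I*pi/4))*conj(exp(I*pi/4)) + 1*(I)*conj(I) + 1*(exp(3*I*pi/4))*conj(exp(3*I*pi/4)) + 1*(-1)*conj(-1) + 1*(-exp(I*pi/4))*conj(exp(-3*I*pi/4)) + 1*(-I)*conj(-I) + 1*(exp(-I*pi/4))*conj(exp(-I*pi/4))]
      = (1/8)[(1) + (1) + (1) + (1) + (1) + (1) + (1) + (1)] = 8/8 = 1
  <chi_3*chi_6, chi_2> = (1/8)[1*(1)*conj(1) + 1*(-exp(-3*I*pi/4))*conj(I) + 1*(I)*conj(-1) + 1*(exp(3*I*pi/4))*conj(-I) + 1*(-1)*conj(1) + 1*(-exp(I*pi/4))*conj(I) + 1*(-I)*conj(-1) + 1*(exp(-I*pi/4))*conj(-I)]
      = (1/8)[(1) + (exp(-I*pi/4)) + (-I) + (exp(-3*I*pi/4)) + (-1) + (exp(3*I*pi/4)) + (I) + (exp(I*pi/4))] = 0/8 = 0
  <chi_3*chi_6, chi_3> = (1/8)[1*(1)*conj(1) + 1*(-exp(-3*I*pi/4))*conj(exp(3*I*pi/4)) + 1*(I)*conj(-I) + 1*(exp(3*I*pi/4))*conj(exp(I*pi/4)) + 1*(-1)*conj(-1) + 1*(-exp(I*pi/4))*conj(exp(-I*pi/4)) + 1*(-I)*conj(I) + 1*(exp(-I*pi/4))*conj(exp(-3*I*pi/4))]
      = (1/8)[(1) + (-I) + (-1) + (I) + (1) + (-I) + (-1) + (I)] = 0/8 = 0
  <chi_3*chi_6, chi_4> = (1/8)[1*(1)*conj(1) + 1*(-exp(-3*I*pi/4))*conj(-1) + 1*(I)*conj(1) + 1*(exp(3*I*pi/4))*conj(-1) + 1*(-1)*conj(1) + 1*(-exp(I*pi/4))*conj(-1) + 1*(-I)*conj(1) + 1*(exp(-I*pi/4))*conj(-1)]
      = (1/8)[(1) + (exp(-3*I*pi/4)) + (I) + (-exp(3*I*pi/4)) + (-1) + (exp(I*pi/4)) + (-I) + (-exp(-I*pi/4))] = 0/8 = 0
  <chi_3*chi_6, chi_5> = (1/8)[1*(1)*conj(1) + 1*(-exp(-3*I*pi/4))*conj(exp(-3*I*pi/4)) + 1*(I)*conj(I) + 1*(exp(3*I*pi/4))*conj(exp(-I*pi/4)) + 1*(-1)*conj(-1) + 1*(-exp(I*pi/4))*conj(exp(I*pi/4)) + 1*(-I)*conj(-I) + 1*(exp(-I*pi/4))*conj(exp(3*I*pi/4))]
      = (1/8)[(1) + (-1) + (1) + (-1) + (1) + (-1) + (1) + (-1)] = 0/8 = 0
  <chi_3*chi_6, chi_6> = (1/8)[1*(1)*conj(1) + 1*(-exp(-3*I*pi/4))*conj(-I) + 1*(I)*conj(-1) + 1*(exp(3*I*pi/4))*conj(I) + 1*(-1)*conj(1) + 1*(-exp(I*pi/4))*conj(-I) + 1*(-I)*conj(-1) + 1*(exp(-I*pi/4))*conj(I)]
      = (1/8)[(1) + (-exp(-I*pi/4)) + (-I) + (-exp(-3*I*pi/4)) + (-1) + (-exp(3*I*pi/4)) + (I) + (-exp(I*pi/4))] = 0/8 = 0
  <chi_3*chi_6, chi_7> = (1/8)[1*(1)*conj(1) + 1*(-exp(-3*I*pi/4))*conj(exp(-I*pi/4)) + 1*(I)*conj(-I) + 1*(exp(3*I*pi/4))*conj(exp(-3*I*pi/4)) + 1*(-1)*conj(-1) + 1*(-exp(I*pi/4))*conj(exp(3*I*pi/4)) + 1*(-I)*conj(I) + 1*(exp(-I*pi/4))*conj(exp(I*pi/4))]
      = (1/8)[(1) + (I) + (-1) + (-I) + (1) + (I) + (-1) + (-I)] = 0/8 = 0
(Exp terms are combined using exp(i*s)*conj(exp(i*t)) = exp(i*(s-t)), and sums of them are collapsed using the identity that for every m > 1 the m distinct m-th roots of unity sum to 0, e.g. 1 + exp(2*I*pi/3) + exp(-2*I*pi/3) = 0.)
Hence the multiplicities are chi_1: 1. Dimension check: dim(chi_3)*dim(chi_6) = 1*1 = 1 and sum (mult * dim) = 1*1 = 1.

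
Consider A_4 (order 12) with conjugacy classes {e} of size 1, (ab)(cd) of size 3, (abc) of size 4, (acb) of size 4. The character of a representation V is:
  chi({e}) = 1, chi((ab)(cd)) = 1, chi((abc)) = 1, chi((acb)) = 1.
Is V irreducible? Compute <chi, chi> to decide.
Irreducible: <chi, chi> = 1.

Reasoning: <chi, chi> = (1/|G|) sum_C |C| * |chi(C)|^2 = (1/12)[1*|1|^2 + 3*|1|^2 + 4*|1|^2 + 4*|1|^2]
  = (1/12)[(1) + (3) + (4) + (4)] = 12/12 = 1.
(Exp terms are combined using exp(i*s)*conj(exp(i*t)) = exp(i*(s-t)), and sums of them are collapsed using the identity that for every m > 1 the m distinct m-th roots of unity sum to 0, e.g. 1 + exp(2*I*pi/3) + exp(-2*I*pi/3) = 0.)
A character is irreducible iff <chi, chi> = 1, so this representation is irreducible.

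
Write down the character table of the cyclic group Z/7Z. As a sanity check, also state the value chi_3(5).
Character table of Z/7Z (irreps indexed chi_0,...,chi_6 with chi_k(m) = zeta_7^(k*m), zeta_7 = exp(2*pi*i/7)):
  irrep \ class  {0} (size 1)  {1} (size 1)    {2} (size 1)    {3} (size 1)    {4} (size 1)    {5} (size 1)    {6} (size 1)  
  chi_0          1             1               1               1               1               1               1             
  chi_1          1             exp(2*I*pi/7)   exp(4*I*pi/7)   exp(6*I*pi/7)   exp(-6*I*pi/7)  exp(-4*I*pi/7)  exp(-2*I*pi/7)
  chi_2          1             exp(4*I*pi/7)   exp(-6*I*pi/7)  exp(-2*I*pi/7)  exp(2*I*pi/7)   exp(6*I*pi/7)   exp(-4*I*pi/7)
  chi_3          1             exp(6*I*pi/7)   exp(-2*I*pi/7)  exp(4*I*pi/7)   exp(-4*I*pi/7)  exp(2*I*pi/7)   exp(-6*I*pi/7)
  chi_4          1             exp(-6*I*pi/7)  exp(2*I*pi/7)   exp(-4*I*pi/7)  exp(4*I*pi/7)   exp(-2*I*pi/7)  exp(6*I*pi/7) 
  chi_5          1             exp(-4*I*pi/7)  exp(6*I*pi/7)   exp(2*I*pi/7)   exp(-2*I*pi/7)  exp(-6*I*pi/7)  exp(4*I*pi/7) 
  chi_6          1             exp(-2*I*pi/7)  exp(-4*I*pi/7)  exp(-6*I*pi/7)  exp(6*I*pi/7)   exp(4*I*pi/7)   exp(2*I*pi/7) 

Spot check: chi_3(5) = zeta_7^(3*5) = zeta_7^15 = exp(2*I*pi/7).

Why: Z/7Z is abelian, so all 7 irreducible complex representations are 1-dimensional. They are given by chi_k(m) = zeta_7^(k*m) for k = 0,...,6. Row orthogonality: sum_m chi_k(m) conj(chi_l(m)) = 7 * [k = l].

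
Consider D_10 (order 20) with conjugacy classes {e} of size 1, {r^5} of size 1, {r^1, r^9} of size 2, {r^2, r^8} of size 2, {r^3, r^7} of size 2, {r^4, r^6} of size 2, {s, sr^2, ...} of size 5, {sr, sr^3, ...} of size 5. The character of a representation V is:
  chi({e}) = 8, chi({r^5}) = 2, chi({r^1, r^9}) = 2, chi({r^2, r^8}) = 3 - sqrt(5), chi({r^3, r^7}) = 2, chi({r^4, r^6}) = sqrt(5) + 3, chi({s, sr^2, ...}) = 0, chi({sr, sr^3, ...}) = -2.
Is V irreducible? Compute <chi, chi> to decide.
Not irreducible (reducible): <chi, chi> = 8 > 1.

Justification: <chi, chi> = (1/|G|) sum_C |C| * |chi(C)|^2 = (1/20)[1*|8|^2 + 1*|2|^2 + 2*|2|^2 + 2*|3 - sqrt(5)|^2 + 2*|2|^2 + 2*|sqrt(5) + 3|^2 + 5*|0|^2 + 5*|-2|^2]
  = (1/20)[(64) + (4) + (8) + (28 - 12*sqrt(5)) + (8) + (12*sqrt(5) + 28) + (0) + (20)] = 160/20 = 8.
A character is irreducible iff <chi, chi> = 1, so this representation is reducible.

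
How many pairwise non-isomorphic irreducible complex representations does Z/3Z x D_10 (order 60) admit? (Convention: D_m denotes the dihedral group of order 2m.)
24

Details: The number of irreducible complex representations of a finite group equals its number of conjugacy classes. For a direct product, #classes(G x H) = #classes(G) * #classes(H). Z/3Z has 3 classes (abelian), D_10 has 8 classes, so 3 * 8 = 24, so Z/3Z x D_10 (order 60) has exactly 24 irreducible complex representations.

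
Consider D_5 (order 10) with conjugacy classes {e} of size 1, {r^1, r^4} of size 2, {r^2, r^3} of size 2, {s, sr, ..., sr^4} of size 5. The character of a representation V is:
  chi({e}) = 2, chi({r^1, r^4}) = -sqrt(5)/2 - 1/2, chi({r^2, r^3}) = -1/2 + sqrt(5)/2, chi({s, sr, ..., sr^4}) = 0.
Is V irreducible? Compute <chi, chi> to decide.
Irreducible: <chi, chi> = 1.

Solution. <chi, chi> = (1/|G|) sum_C |C| * |chi(C)|^2 = (1/10)[1*|2|^2 + 2*|-sqrt(5)/2 - 1/2|^2 + 2*|-1/2 + sqrt(5)/2|^2 + 5*|0|^2]
  = (1/10)[(4) + (sqrt(5) + 3) + (3 - sqrt(5)) + (0)] = 10/10 = 1.
A character is irreducible iff <chi, chi> = 1, so this representation is irreducible.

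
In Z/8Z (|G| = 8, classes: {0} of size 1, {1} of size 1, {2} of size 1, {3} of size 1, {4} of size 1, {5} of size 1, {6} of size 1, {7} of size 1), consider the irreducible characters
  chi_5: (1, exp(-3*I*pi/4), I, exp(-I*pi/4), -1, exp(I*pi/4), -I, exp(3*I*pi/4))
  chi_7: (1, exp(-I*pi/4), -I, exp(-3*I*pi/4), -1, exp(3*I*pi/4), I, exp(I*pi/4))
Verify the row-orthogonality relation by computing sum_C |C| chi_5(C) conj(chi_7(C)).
Sum = 0; so <chi_5, chi_7> = 0 (distinct irreducibles are orthogonal).

Proof sketch: Compute term by term over conjugacy classes (|C| * chi_5(C) * conj(chi_7(C))):
  1*(1)*conj(1) + 1*(exp(-3*I*pi/4))*conj(exp(-I*pi/4)) + 1*(I)*conj(-I) + 1*(exp(-I*pi/4))*conj(exp(-3*I*pi/4)) + 1*(-1)*conj(-1) + 1*(exp(I*pi/4))*conj(exp(3*I*pi/4)) + 1*(-I)*conj(I) + 1*(exp(3*I*pi/4))*conj(exp(I*pi/4))
  = (1) + (-I) + (-1) + (I) + (1) + (-I) + (-1) + (I)
  = 0.
(Exp terms are combined using exp(i*s)*conj(exp(i*t)) = exp(i*(s-t)), and sums of them are collapsed using the identity that for every m > 1 the m distinct m-th roots of unity sum to 0, e.g. 1 + exp(2*I*pi/3) + exp(-2*I*pi/3) = 0.)
Dividing by |G| = 8 gives 0/8 = 0, matching the row-orthogonality relation <chi_5, chi_7> = [chi_5 = chi_7].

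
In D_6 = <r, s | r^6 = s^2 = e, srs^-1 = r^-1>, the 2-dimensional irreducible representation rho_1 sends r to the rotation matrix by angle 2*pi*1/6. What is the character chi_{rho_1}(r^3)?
chi_{rho_1}(r^3) = 2*cos(2*pi*1*3/6) = -2

Derivation: rho_1(r^3) is rotation by angle 2*pi*1*3/6, whose trace is 2*cos(2*pi*1*3/6) = -2.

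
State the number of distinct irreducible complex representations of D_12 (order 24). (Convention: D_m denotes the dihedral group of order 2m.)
9

Working: The number of irreducible complex representations of a finite group equals its number of conjugacy classes. D_12 has 9 conjugacy classes (n/2 + 3 for n even), so D_12 (order 24) has exactly 9 irreducible complex representations.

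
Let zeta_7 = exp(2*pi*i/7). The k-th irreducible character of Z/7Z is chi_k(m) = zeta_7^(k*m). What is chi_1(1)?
chi_1(1) = zeta_7^1 = exp(2*I*pi/7)

Explanation: chi_1(1) = zeta_7^(1*1) = zeta_7^1. Since zeta_7^7 = 1, this equals zeta_7^1 = exp(2*pi*i*1/7) = exp(2*I*pi/7).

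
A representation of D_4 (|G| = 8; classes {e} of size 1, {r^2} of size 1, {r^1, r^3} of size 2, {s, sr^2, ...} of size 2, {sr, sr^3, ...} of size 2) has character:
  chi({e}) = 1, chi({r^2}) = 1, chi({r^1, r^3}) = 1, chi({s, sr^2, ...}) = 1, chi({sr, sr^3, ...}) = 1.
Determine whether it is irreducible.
Irreducible: <chi, chi> = 1.

Details: <chi, chi> = (1/|G|) sum_C |C| * |chi(C)|^2 = (1/8)[1*|1|^2 + 1*|1|^2 + 2*|1|^2 + 2*|1|^2 + 2*|1|^2]
  = (1/8)[(1) + (1) + (2) + (2) + (2)] = 8/8 = 1.
A character is irreducible iff <chi, chi> = 1, so this representation is irreducible.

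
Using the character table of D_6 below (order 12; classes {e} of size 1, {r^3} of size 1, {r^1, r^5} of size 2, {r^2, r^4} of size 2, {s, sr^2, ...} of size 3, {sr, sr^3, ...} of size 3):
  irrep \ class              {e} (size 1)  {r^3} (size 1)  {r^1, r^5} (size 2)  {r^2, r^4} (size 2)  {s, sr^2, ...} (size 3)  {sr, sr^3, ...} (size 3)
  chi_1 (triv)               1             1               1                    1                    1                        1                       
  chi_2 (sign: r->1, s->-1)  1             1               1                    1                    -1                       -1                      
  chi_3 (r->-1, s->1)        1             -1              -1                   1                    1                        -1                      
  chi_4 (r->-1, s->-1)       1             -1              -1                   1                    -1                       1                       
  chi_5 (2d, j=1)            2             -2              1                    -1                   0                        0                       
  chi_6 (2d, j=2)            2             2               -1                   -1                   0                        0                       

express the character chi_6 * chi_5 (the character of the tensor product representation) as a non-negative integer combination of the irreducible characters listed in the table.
chi_6 tensor chi_5 = chi_3 + chi_4 + chi_5 (all other irreducibles have multiplicity 0).

Details: The character of a tensor product is the pointwise product (chi_6 * chi_5)(C) = chi_6(C) * chi_5(C):
  {e}: (2)*(2), {r^3}: (2)*(-2), {r^1, r^5}: (-1)*(1), {r^2, r^4}: (-1)*(-1), {s, sr^2, ...}: (0)*(0), {sr, sr^3, ...}: (0)*(0)
so (chi_6 * chi_5) takes values
  {e} -> 4, {r^3} -> -4, {r^1, r^5} -> -1, {r^2, r^4} -> 1, {s, sr^2, ...} -> 0, {sr, sr^3, ...} -> 0.
Now take the inner product of this character with each irreducible chi from the table, <chi_6*chi_5, chi> = (1/12) sum_C |C| (chi_6*chi_5)(C) conj(chi(C)):
  <chi_6*chi_5, chi_1> = (1/12)[1*(4)*conj(1) + 1*(-4)*conj(1) + 2*(-1)*conj(1) + 2*(1)*conj(1) + 3*(0)*conj(1) + 3*(0)*conj(1)]
      = (1/12)[(4) + (-4) + (-2) + (2) + (0) + (0)] = 0/12 = 0
  <chi_6*chi_5, chi_2> = (1/12)[1*(4)*conj(1) + 1*(-4)*conj(1) + 2*(-1)*conj(1) + 2*(1)*conj(1) + 3*(0)*conj(-1) + 3*(0)*conj(-1)]
      = (1/12)[(4) + (-4) + (-2) + (2) + (0) + (0)] = 0/12 = 0
  <chi_6*chi_5, chi_3> = (1/12)[1*(4)*conj(1) + 1*(-4)*conj(-1) + 2*(-1)*conj(-1) + 2*(1)*conj(1) + 3*(0)*conj(1) + 3*(0)*conj(-1)]
      = (1/12)[(4) + (4) + (2) + (2) + (0) + (0)] = 12/12 = 1
  <chi_6*chi_5, chi_4> = (1/12)[1*(4)*conj(1) + 1*(-4)*conj(-1) + 2*(-1)*conj(-1) + 2*(1)*conj(1) + 3*(0)*conj(-1) + 3*(0)*conj(1)]
      = (1/12)[(4) + (4) + (2) + (2) + (0) + (0)] = 12/12 = 1
  <chi_6*chi_5, chi_5> = (1/12)[1*(4)*conj(2) + 1*(-4)*conj(-2) + 2*(-1)*conj(1) + 2*(1)*conj(-1) + 3*(0)*conj(0) + 3*(0)*conj(0)]
      = (1/12)[(8) + (8) + (-2) + (-2) + (0) + (0)] = 12/12 = 1
  <chi_6*chi_5, chi_6> = (1/12)[1*(4)*conj(2) + 1*(-4)*conj(2) + 2*(-1)*conj(-1) + 2*(1)*conj(-1) + 3*(0)*conj(0) + 3*(0)*conj(0)]
      = (1/12)[(8) + (-8) + (2) + (-2) + (0) + (0)] = 0/12 = 0
Hence the multiplicities are chi_3: 1, chi_4: 1, chi_5: 1. Dimension check: dim(chi_6)*dim(chi_5) = 2*2 = 4 and sum (mult * dim) = 1*1 + 1*1 + 1*2 = 4.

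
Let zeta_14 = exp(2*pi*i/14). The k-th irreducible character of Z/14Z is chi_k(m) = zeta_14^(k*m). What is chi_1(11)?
chi_1(11) = zeta_14^11 = exp(-3*I*pi/7)

Argument: chi_1(11) = zeta_14^(1*11) = zeta_14^11. Since zeta_14^14 = 1, this equals zeta_14^11 = exp(2*pi*i*11/14) = exp(-3*I*pi/7).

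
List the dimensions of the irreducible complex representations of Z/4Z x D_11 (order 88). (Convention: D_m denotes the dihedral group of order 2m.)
Dimensions: 1, 1, 1, 1, 1, 1, 1, 1, 2, 2, 2, 2, 2, 2, 2, 2, 2, 2, 2, 2, 2, 2, 2, 2, 2, 2, 2, 2

Argument: There are 28 irreducibles (= number of conjugacy classes). Their dimensions d_i satisfy sum d_i^2 = |G| = 88: 1 + 1 + 1 + 1 + 1 + 1 + 1 + 1 + 4 + 4 + 4 + 4 + 4 + 4 + 4 + 4 + 4 + 4 + 4 + 4 + 4 + 4 + 4 + 4 + 4 + 4 + 4 + 4 = 88. (For the product with Z/4Z: each of the 4 1-dim characters of Z/4Z tensors with each irrep of D_11, giving 4 copies of each D_11-dimension.)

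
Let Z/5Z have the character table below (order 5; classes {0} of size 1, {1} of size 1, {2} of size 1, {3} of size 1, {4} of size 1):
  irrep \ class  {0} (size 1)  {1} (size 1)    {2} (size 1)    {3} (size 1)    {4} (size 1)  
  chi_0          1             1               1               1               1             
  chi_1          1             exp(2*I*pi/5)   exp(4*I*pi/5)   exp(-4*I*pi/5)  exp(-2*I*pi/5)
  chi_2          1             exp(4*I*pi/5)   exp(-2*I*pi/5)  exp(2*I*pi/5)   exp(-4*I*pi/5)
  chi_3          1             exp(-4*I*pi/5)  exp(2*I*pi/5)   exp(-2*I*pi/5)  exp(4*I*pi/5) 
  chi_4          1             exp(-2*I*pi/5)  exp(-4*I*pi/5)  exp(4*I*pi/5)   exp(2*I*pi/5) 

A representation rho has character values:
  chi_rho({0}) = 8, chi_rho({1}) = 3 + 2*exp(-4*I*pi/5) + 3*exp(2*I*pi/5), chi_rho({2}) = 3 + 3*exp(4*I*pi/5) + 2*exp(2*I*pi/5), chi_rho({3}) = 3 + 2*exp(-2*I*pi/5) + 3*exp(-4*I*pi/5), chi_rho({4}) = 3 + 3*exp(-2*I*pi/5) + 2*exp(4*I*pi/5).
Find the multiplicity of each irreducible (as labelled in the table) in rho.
Multiplicities: chi_0: 3, chi_1: 3, chi_2: 0, chi_3: 2, chi_4: 0.

Use <chi_rho, chi> = (1/|G|) sum_C |C| * chi_rho(C) * conj(chi(C)) with |G| = 5 for each irreducible chi in the table:
  <chi_rho, chi_0> = (1/5)[1*(8)*conj(1) + 1*(3 + 2*exp(-4*I*pi/5) + 3*exp(2*I*pi/5))*conj(1) + 1*(3 + 3*exp(4*I*pi/5) + 2*exp(2*I*pi/5))*conj(1) + 1*(3 + 2*exp(-2*I*pi/5) + 3*exp(-4*I*pi/5))*conj(1) + 1*(3 + 3*exp(-2*I*pi/5) + 2*exp(4*I*pi/5))*conj(1)]
      = (1/5)[(8) + (3 + 2*exp(-4*I*pi/5) + 3*exp(2*I*pi/5)) + (3 + 3*exp(4*I*pi/5) + 2*exp(2*I*pi/5)) + (3 + 2*exp(-2*I*pi/5) + 3*exp(-4*I*pi/5)) + (3 + 3*exp(-2*I*pi/5) + 2*exp(4*I*pi/5))] = 15/5 = 3
  <chi_rho, chi_1> = (1/5)[1*(8)*conj(1) + 1*(3 + 2*exp(-4*I*pi/5) + 3*exp(2*I*pi/5))*conj(exp(2*I*pi/5)) + 1*(3 + 3*exp(4*I*pi/5) + 2*exp(2*I*pi/5))*conj(exp(4*I*pi/5)) + 1*(3 + 2*exp(-2*I*pi/5) + 3*exp(-4*I*pi/5))*conj(exp(-4*I*pi/5)) + 1*(3 + 3*exp(-2*I*pi/5) + 2*exp(4*I*pi/5))*conj(exp(-2*I*pi/5))]
      = (1/5)[(8) + (3 + 3*exp(-2*I*pi/5) + 2*exp(4*I*pi/5)) + (3 + 2*exp(-2*I*pi/5) + 3*exp(-4*I*pi/5)) + (3 + 3*exp(4*I*pi/5) + 2*exp(2*I*pi/5)) + (3 + 2*exp(-4*I*pi/5) + 3*exp(2*I*pi/5))] = 15/5 = 3
  <chi_rho, chi_2> = (1/5)[1*(8)*conj(1) + 1*(3 + 2*exp(-4*I*pi/5) + 3*exp(2*I*pi/5))*conj(exp(4*I*pi/5)) + 1*(3 + 3*exp(4*I*pi/5) + 2*exp(2*I*pi/5))*conj(exp(-2*I*pi/5)) + 1*(3 + 2*exp(-2*I*pi/5) + 3*exp(-4*I*pi/5))*conj(exp(2*I*pi/5)) + 1*(3 + 3*exp(-2*I*pi/5) + 2*exp(4*I*pi/5))*conj(exp(-4*I*pi/5))]
      = (1/5)[(8) + (3*exp(-2*I*pi/5) + 3*exp(-4*I*pi/5) + 2*exp(2*I*pi/5)) + (3*exp(-4*I*pi/5) + 2*exp(4*I*pi/5) + 3*exp(2*I*pi/5)) + (3*exp(-2*I*pi/5) + 2*exp(-4*I*pi/5) + 3*exp(4*I*pi/5)) + (2*exp(-2*I*pi/5) + 3*exp(4*I*pi/5) + 3*exp(2*I*pi/5))] = 0/5 = 0
  <chi_rho, chi_3> = (1/5)[1*(8)*conj(1) + 1*(3 + 2*exp(-4*I*pi/5) + 3*exp(2*I*pi/5))*conj(exp(-4*I*pi/5)) + 1*(3 + 3*exp(4*I*pi/5) + 2*exp(2*I*pi/5))*conj(exp(2*I*pi/5)) + 1*(3 + 2*exp(-2*I*pi/5) + 3*exp(-4*I*pi/5))*conj(exp(-2*I*pi/5)) + 1*(3 + 3*exp(-2*I*pi/5) + 2*exp(4*I*pi/5))*conj(exp(4*I*pi/5))]
      = (1/5)[(8) + (2 + 3*exp(-4*I*pi/5) + 3*exp(4*I*pi/5)) + (2 + 3*exp(-2*I*pi/5) + 3*exp(2*I*pi/5)) + (2 + 3*exp(-2*I*pi/5) + 3*exp(2*I*pi/5)) + (2 + 3*exp(-4*I*pi/5) + 3*exp(4*I*pi/5))] = 10/5 = 2
  <chi_rho, chi_4> = (1/5)[1*(8)*conj(1) + 1*(3 + 2*exp(-4*I*pi/5) + 3*exp(2*I*pi/5))*conj(exp(-2*I*pi/5)) + 1*(3 + 3*exp(4*I*pi/5) + 2*exp(2*I*pi/5))*conj(exp(-4*I*pi/5)) + 1*(3 + 2*exp(-2*I*pi/5) + 3*exp(-4*I*pi/5))*conj(exp(4*I*pi/5)) + 1*(3 + 3*exp(-2*I*pi/5) + 2*exp(4*I*pi/5))*conj(exp(2*I*pi/5))]
      = (1/5)[(8) + (2*exp(-2*I*pi/5) + 3*exp(4*I*pi/5) + 3*exp(2*I*pi/5)) + (3*exp(-2*I*pi/5) + 2*exp(-4*I*pi/5) + 3*exp(4*I*pi/5)) + (3*exp(-4*I*pi/5) + 2*exp(4*I*pi/5) + 3*exp(2*I*pi/5)) + (3*exp(-2*I*pi/5) + 3*exp(-4*I*pi/5) + 2*exp(2*I*pi/5))] = 0/5 = 0
(Exp terms are combined using exp(i*s)*conj(exp(i*t)) = exp(i*(s-t)), and sums of them are collapsed using the identity that for every m > 1 the m distinct m-th roots of unity sum to 0, e.g. 1 + exp(2*I*pi/3) + exp(-2*I*pi/3) = 0.)
Dimension check: dim(rho) = sum (mult * dim) = 3*1 + 3*1 + 0*1 + 2*1 + 0*1 = 8 = chi_rho(e) = 8.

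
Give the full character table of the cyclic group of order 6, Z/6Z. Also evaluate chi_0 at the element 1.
Character table of Z/6Z (irreps indexed chi_0,...,chi_5 with chi_k(m) = zeta_6^(k*m), zeta_6 = exp(2*pi*i/6)):
  irrep \ class  {0} (size 1)  {1} (size 1)    {2} (size 1)    {3} (size 1)  {4} (size 1)    {5} (size 1)  
  chi_0          1             1               1               1             1               1             
  chi_1          1             exp(I*pi/3)     exp(2*I*pi/3)   -1            exp(-2*I*pi/3)  exp(-I*pi/3)  
  chi_2          1             exp(2*I*pi/3)   exp(-2*I*pi/3)  1             exp(2*I*pi/3)   exp(-2*I*pi/3)
  chi_3          1             -1              1               -1            1               -1            
  chi_4          1             exp(-2*I*pi/3)  exp(2*I*pi/3)   1             exp(-2*I*pi/3)  exp(2*I*pi/3) 
  chi_5          1             exp(-I*pi/3)    exp(-2*I*pi/3)  -1            exp(2*I*pi/3)   exp(I*pi/3)   

Spot check: chi_0(1) = zeta_6^(0*1) = zeta_6^0 = 1.

Justification: Z/6Z is abelian, so all 6 irreducible complex representations are 1-dimensional. They are given by chi_k(m) = zeta_6^(k*m) for k = 0,...,5. Row orthogonality: sum_m chi_k(m) conj(chi_l(m)) = 6 * [k = l].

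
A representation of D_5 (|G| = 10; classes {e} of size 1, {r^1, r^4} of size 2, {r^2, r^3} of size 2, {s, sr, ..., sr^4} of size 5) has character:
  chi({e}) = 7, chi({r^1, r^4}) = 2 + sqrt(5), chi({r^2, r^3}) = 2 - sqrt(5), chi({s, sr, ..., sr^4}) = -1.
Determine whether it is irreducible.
Not irreducible (reducible): <chi, chi> = 9 > 1.

Solution. <chi, chi> = (1/|G|) sum_C |C| * |chi(C)|^2 = (1/10)[1*|7|^2 + 2*|2 + sqrt(5)|^2 + 2*|2 - sqrt(5)|^2 + 5*|-1|^2]
  = (1/10)[(49) + (8*sqrt(5) + 18) + (18 - 8*sqrt(5)) + (5)] = 90/10 = 9.
A character is irreducible iff <chi, chi> = 1, so this representation is reducible.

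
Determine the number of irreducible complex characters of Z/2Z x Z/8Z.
16

Solution. The number of irreducible complex representations of a finite group equals its number of conjugacy classes. Z/2Z x Z/8Z is abelian of order 16, so every element is its own conjugacy class: 16 classes, so Z/2Z x Z/8Z (order 16) has exactly 16 irreducible complex representations.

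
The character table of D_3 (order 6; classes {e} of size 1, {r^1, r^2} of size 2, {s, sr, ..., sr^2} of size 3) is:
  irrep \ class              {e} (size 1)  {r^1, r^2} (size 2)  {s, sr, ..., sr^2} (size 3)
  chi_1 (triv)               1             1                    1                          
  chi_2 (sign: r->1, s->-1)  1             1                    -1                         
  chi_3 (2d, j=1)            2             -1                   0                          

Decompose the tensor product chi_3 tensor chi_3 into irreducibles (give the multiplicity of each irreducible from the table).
chi_3 tensor chi_3 = chi_1 + chi_2 + chi_3 (all other irreducibles have multiplicity 0).

Solution. The character of a tensor product is the pointwise product (chi_3 * chi_3)(C) = chi_3(C) * chi_3(C):
  {e}: (2)*(2), {r^1, r^2}: (-1)*(-1), {s, sr, ..., sr^2}: (0)*(0)
so (chi_3 * chi_3) takes values
  {e} -> 4, {r^1, r^2} -> 1, {s, sr, ..., sr^2} -> 0.
Now take the inner product of this character with each irreducible chi from the table, <chi_3*chi_3, chi> = (1/6) sum_C |C| (chi_3*chi_3)(C) conj(chi(C)):
  <chi_3*chi_3, chi_1> = (1/6)[1*(4)*conj(1) + 2*(1)*conj(1) + 3*(0)*conj(1)]
      = (1/6)[(4) + (2) + (0)] = 6/6 = 1
  <chi_3*chi_3, chi_2> = (1/6)[1*(4)*conj(1) + 2*(1)*conj(1) + 3*(0)*conj(-1)]
      = (1/6)[(4) + (2) + (0)] = 6/6 = 1
  <chi_3*chi_3, chi_3> = (1/6)[1*(4)*conj(2) + 2*(1)*conj(-1) + 3*(0)*conj(0)]
      = (1/6)[(8) + (-2) + (0)] = 6/6 = 1
Hence the multiplicities are chi_1: 1, chi_2: 1, chi_3: 1. Dimension check: dim(chi_3)*dim(chi_3) = 2*2 = 4 and sum (mult * dim) = 1*1 + 1*1 + 1*2 = 4.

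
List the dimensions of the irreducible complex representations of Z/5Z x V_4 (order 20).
Dimensions: 1, 1, 1, 1, 1, 1, 1, 1, 1, 1, 1, 1, 1, 1, 1, 1, 1, 1, 1, 1

Details: There are 20 irreducibles (= number of conjugacy classes). Their dimensions d_i satisfy sum d_i^2 = |G| = 20: 1 + 1 + 1 + 1 + 1 + 1 + 1 + 1 + 1 + 1 + 1 + 1 + 1 + 1 + 1 + 1 + 1 + 1 + 1 + 1 = 20. (For the product with Z/5Z: each of the 5 1-dim characters of Z/5Z tensors with each irrep of V_4, giving 5 copies of each V_4-dimension.)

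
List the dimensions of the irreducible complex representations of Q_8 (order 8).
Dimensions: 1, 1, 1, 1, 2

Justification: There are 5 irreducibles (= number of conjugacy classes). Their dimensions d_i satisfy sum d_i^2 = |G| = 8: 1 + 1 + 1 + 1 + 4 = 8.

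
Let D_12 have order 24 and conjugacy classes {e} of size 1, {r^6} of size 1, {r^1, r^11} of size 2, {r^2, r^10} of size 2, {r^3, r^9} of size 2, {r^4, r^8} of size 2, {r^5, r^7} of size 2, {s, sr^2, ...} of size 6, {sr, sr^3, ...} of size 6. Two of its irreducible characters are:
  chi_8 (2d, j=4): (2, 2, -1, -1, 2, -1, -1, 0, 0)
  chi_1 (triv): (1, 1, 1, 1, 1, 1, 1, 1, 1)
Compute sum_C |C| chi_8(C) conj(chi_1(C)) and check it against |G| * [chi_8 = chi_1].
Sum = 0; so <chi_8, chi_1> = 0 (distinct irreducibles are orthogonal).

Reasoning: Compute term by term over conjugacy classes (|C| * chi_8(C) * conj(chi_1(C))):
  1*(2)*conj(1) + 1*(2)*conj(1) + 2*(-1)*conj(1) + 2*(-1)*conj(1) + 2*(2)*conj(1) + 2*(-1)*conj(1) + 2*(-1)*conj(1) + 6*(0)*conj(1) + 6*(0)*conj(1)
  = (2) + (2) + (-2) + (-2) + (4) + (-2) + (-2) + (0) + (0)
  = 0.
Dividing by |G| = 24 gives 0/24 = 0, matching the row-orthogonality relation <chi_8, chi_1> = [chi_8 = chi_1].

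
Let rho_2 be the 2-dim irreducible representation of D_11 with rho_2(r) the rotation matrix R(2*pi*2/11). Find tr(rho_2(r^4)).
chi_{rho_2}(r^4) = 2*cos(2*pi*2*4/11) = -2*cos(5*pi/11)

Reasoning: rho_2(r^4) is rotation by angle 2*pi*2*4/11, whose trace is 2*cos(2*pi*2*4/11) = -2*cos(5*pi/11).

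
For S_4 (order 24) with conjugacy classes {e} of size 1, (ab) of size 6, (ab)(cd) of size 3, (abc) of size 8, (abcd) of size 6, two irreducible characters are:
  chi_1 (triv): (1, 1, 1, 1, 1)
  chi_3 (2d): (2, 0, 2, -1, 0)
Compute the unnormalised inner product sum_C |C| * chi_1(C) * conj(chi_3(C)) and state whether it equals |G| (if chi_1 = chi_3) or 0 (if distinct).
Sum = 0; so <chi_1, chi_3> = 0 (distinct irreducibles are orthogonal).

Justification: Compute term by term over conjugacy classes (|C| * chi_1(C) * conj(chi_3(C))):
  1*(1)*conj(2) + 6*(1)*conj(0) + 3*(1)*conj(2) + 8*(1)*conj(-1) + 6*(1)*conj(0)
  = (2) + (0) + (6) + (-8) + (0)
  = 0.
Dividing by |G| = 24 gives 0/24 = 0, matching the row-orthogonality relation <chi_1, chi_3> = [chi_1 = chi_3].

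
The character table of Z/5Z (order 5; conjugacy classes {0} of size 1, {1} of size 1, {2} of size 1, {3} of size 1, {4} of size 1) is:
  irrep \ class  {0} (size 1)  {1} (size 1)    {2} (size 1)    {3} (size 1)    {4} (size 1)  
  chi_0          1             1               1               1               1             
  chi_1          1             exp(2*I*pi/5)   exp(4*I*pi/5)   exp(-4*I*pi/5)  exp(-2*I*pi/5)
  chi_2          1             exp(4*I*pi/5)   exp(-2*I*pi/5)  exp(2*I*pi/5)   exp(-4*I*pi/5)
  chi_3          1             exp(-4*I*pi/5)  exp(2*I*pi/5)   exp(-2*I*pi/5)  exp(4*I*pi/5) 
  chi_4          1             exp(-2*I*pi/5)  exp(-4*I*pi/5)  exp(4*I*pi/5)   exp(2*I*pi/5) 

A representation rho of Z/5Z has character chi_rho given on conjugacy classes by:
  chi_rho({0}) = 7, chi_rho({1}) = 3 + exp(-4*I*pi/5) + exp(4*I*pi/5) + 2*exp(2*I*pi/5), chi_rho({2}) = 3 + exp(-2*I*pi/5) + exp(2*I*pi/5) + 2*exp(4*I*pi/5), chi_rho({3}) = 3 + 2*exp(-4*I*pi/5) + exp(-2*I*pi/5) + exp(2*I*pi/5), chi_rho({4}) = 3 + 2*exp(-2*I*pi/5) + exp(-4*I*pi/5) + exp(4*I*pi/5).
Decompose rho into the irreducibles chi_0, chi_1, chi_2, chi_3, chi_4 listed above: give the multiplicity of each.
Multiplicities: chi_0: 3, chi_1: 2, chi_2: 1, chi_3: 1, chi_4: 0.

Working: Use <chi_rho, chi> = (1/|G|) sum_C |C| * chi_rho(C) * conj(chi(C)) with |G| = 5 for each irreducible chi in the table:
  <chi_rho, chi_0> = (1/5)[1*(7)*conj(1) + 1*(3 + exp(-4*I*pi/5) + exp(4*I*pi/5) + 2*exp(2*I*pi/5))*conj(1) + 1*(3 + exp(-2*I*pi/5) + exp(2*I*pi/5) + 2*exp(4*I*pi/5))*conj(1) + 1*(3 + 2*exp(-4*I*pi/5) + exp(-2*I*pi/5) + exp(2*I*pi/5))*conj(1) + 1*(3 + 2*exp(-2*I*pi/5) + exp(-4*I*pi/5) + exp(4*I*pi/5))*conj(1)]
      = (1/5)[(7) + (3 + exp(-4*I*pi/5) + exp(4*I*pi/5) + 2*exp(2*I*pi/5)) + (3 + exp(-2*I*pi/5) + exp(2*I*pi/5) + 2*exp(4*I*pi/5)) + (3 + 2*exp(-4*I*pi/5) + exp(-2*I*pi/5) + exp(2*I*pi/5)) + (3 + 2*exp(-2*I*pi/5) + exp(-4*I*pi/5) + exp(4*I*pi/5))] = 15/5 = 3
  <chi_rho, chi_1> = (1/5)[1*(7)*conj(1) + 1*(3 + exp(-4*I*pi/5) + exp(4*I*pi/5) + 2*exp(2*I*pi/5))*conj(exp(2*I*pi/5)) + 1*(3 + exp(-2*I*pi/5) + exp(2*I*pi/5) + 2*exp(4*I*pi/5))*conj(exp(4*I*pi/5)) + 1*(3 + 2*exp(-4*I*pi/5) + exp(-2*I*pi/5) + exp(2*I*pi/5))*conj(exp(-4*I*pi/5)) + 1*(3 + 2*exp(-2*I*pi/5) + exp(-4*I*pi/5) + exp(4*I*pi/5))*conj(exp(-2*I*pi/5))]
      = (1/5)[(7) + (2 + 3*exp(-2*I*pi/5) + exp(4*I*pi/5) + exp(2*I*pi/5)) + (2 + 3*exp(-4*I*pi/5) + exp(-2*I*pi/5) + exp(4*I*pi/5)) + (2 + exp(-4*I*pi/5) + exp(2*I*pi/5) + 3*exp(4*I*pi/5)) + (2 + exp(-2*I*pi/5) + exp(-4*I*pi/5) + 3*exp(2*I*pi/5))] = 10/5 = 2
  <chi_rho, chi_2> = (1/5)[1*(7)*conj(1) + 1*(3 + exp(-4*I*pi/5) + exp(4*I*pi/5) + 2*exp(2*I*pi/5))*conj(exp(4*I*pi/5)) + 1*(3 + exp(-2*I*pi/5) + exp(2*I*pi/5) + 2*exp(4*I*pi/5))*conj(exp(-2*I*pi/5)) + 1*(3 + 2*exp(-4*I*pi/5) + exp(-2*I*pi/5) + exp(2*I*pi/5))*conj(exp(2*I*pi/5)) + 1*(3 + 2*exp(-2*I*pi/5) + exp(-4*I*pi/5) + exp(4*I*pi/5))*conj(exp(-4*I*pi/5))]
      = (1/5)[(7) + (1 + 2*exp(-2*I*pi/5) + 3*exp(-4*I*pi/5) + exp(2*I*pi/5)) + (1 + 2*exp(-4*I*pi/5) + exp(4*I*pi/5) + 3*exp(2*I*pi/5)) + (1 + 3*exp(-2*I*pi/5) + exp(-4*I*pi/5) + 2*exp(4*I*pi/5)) + (1 + exp(-2*I*pi/5) + 3*exp(4*I*pi/5) + 2*exp(2*I*pi/5))] = 5/5 = 1
  <chi_rho, chi_3> = (1/5)[1*(7)*conj(1) + 1*(3 + exp(-4*I*pi/5) + exp(4*I*pi/5) + 2*exp(2*I*pi/5))*conj(exp(-4*I*pi/5)) + 1*(3 + exp(-2*I*pi/5) + exp(2*I*pi/5) + 2*exp(4*I*pi/5))*conj(exp(2*I*pi/5)) + 1*(3 + 2*exp(-4*I*pi/5) + exp(-2*I*pi/5) + exp(2*I*pi/5))*conj(exp(-2*I*pi/5)) + 1*(3 + 2*exp(-2*I*pi/5) + exp(-4*I*pi/5) + exp(4*I*pi/5))*conj(exp(4*I*pi/5))]
      = (1/5)[(7) + (1 + 2*exp(-4*I*pi/5) + exp(-2*I*pi/5) + 3*exp(4*I*pi/5)) + (1 + 3*exp(-2*I*pi/5) + exp(-4*I*pi/5) + 2*exp(2*I*pi/5)) + (1 + 2*exp(-2*I*pi/5) + exp(4*I*pi/5) + 3*exp(2*I*pi/5)) + (1 + 3*exp(-4*I*pi/5) + exp(2*I*pi/5) + 2*exp(4*I*pi/5))] = 5/5 = 1
  <chi_rho, chi_4> = (1/5)[1*(7)*conj(1) + 1*(3 + exp(-4*I*pi/5) + exp(4*I*pi/5) + 2*exp(2*I*pi/5))*conj(exp(-2*I*pi/5)) + 1*(3 + exp(-2*I*pi/5) + exp(2*I*pi/5) + 2*exp(4*I*pi/5))*conj(exp(-4*I*pi/5)) + 1*(3 + 2*exp(-4*I*pi/5) + exp(-2*I*pi/5) + exp(2*I*pi/5))*conj(exp(4*I*pi/5)) + 1*(3 + 2*exp(-2*I*pi/5) + exp(-4*I*pi/5) + exp(4*I*pi/5))*conj(exp(2*I*pi/5))]
      = (1/5)[(7) + (exp(-2*I*pi/5) + exp(-4*I*pi/5) + 2*exp(4*I*pi/5) + 3*exp(2*I*pi/5)) + (2*exp(-2*I*pi/5) + exp(-4*I*pi/5) + exp(2*I*pi/5) + 3*exp(4*I*pi/5)) + (3*exp(-4*I*pi/5) + exp(-2*I*pi/5) + exp(4*I*pi/5) + 2*exp(2*I*pi/5)) + (3*exp(-2*I*pi/5) + 2*exp(-4*I*pi/5) + exp(4*I*pi/5) + exp(2*I*pi/5))] = 0/5 = 0
(Exp terms are combined using exp(i*s)*conj(exp(i*t)) = exp(i*(s-t)), and sums of them are collapsed using the identity that for every m > 1 the m distinct m-th roots of unity sum to 0, e.g. 1 + exp(2*I*pi/3) + exp(-2*I*pi/3) = 0.)
Dimension check: dim(rho) = sum (mult * dim) = 3*1 + 2*1 + 1*1 + 1*1 + 0*1 = 7 = chi_rho(e) = 7.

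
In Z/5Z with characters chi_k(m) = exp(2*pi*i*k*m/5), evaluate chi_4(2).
chi_4(2) = zeta_5^8 = exp(-4*I*pi/5)

Why: chi_4(2) = zeta_5^(4*2) = zeta_5^8. Since zeta_5^5 = 1, this equals zeta_5^3 = exp(2*pi*i*3/5) = exp(-4*I*pi/5).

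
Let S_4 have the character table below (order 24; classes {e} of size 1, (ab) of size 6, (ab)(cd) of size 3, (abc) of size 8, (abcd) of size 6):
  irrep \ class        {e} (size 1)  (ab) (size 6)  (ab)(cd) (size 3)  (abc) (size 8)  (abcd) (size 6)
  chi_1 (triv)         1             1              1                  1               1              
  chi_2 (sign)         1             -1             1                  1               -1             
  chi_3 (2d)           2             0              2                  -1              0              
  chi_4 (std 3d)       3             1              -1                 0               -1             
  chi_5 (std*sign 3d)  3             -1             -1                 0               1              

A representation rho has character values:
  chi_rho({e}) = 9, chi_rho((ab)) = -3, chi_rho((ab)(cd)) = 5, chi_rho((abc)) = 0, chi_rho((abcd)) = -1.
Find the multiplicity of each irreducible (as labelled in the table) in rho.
Multiplicities: chi_1: 0, chi_2: 2, chi_3: 2, chi_4: 0, chi_5: 1.

Working: Use <chi_rho, chi> = (1/|G|) sum_C |C| * chi_rho(C) * conj(chi(C)) with |G| = 24 for each irreducible chi in the table:
  <chi_rho, chi_1> = (1/24)[1*(9)*conj(1) + 6*(-3)*conj(1) + 3*(5)*conj(1) + 8*(0)*conj(1) + 6*(-1)*conj(1)]
      = (1/24)[(9) + (-18) + (15) + (0) + (-6)] = 0/24 = 0
  <chi_rho, chi_2> = (1/24)[1*(9)*conj(1) + 6*(-3)*conj(-1) + 3*(5)*conj(1) + 8*(0)*conj(1) + 6*(-1)*conj(-1)]
      = (1/24)[(9) + (18) + (15) + (0) + (6)] = 48/24 = 2
  <chi_rho, chi_3> = (1/24)[1*(9)*conj(2) + 6*(-3)*conj(0) + 3*(5)*conj(2) + 8*(0)*conj(-1) + 6*(-1)*conj(0)]
      = (1/24)[(18) + (0) + (30) + (0) + (0)] = 48/24 = 2
  <chi_rho, chi_4> = (1/24)[1*(9)*conj(3) + 6*(-3)*conj(1) + 3*(5)*conj(-1) + 8*(0)*conj(0) + 6*(-1)*conj(-1)]
      = (1/24)[(27) + (-18) + (-15) + (0) + (6)] = 0/24 = 0
  <chi_rho, chi_5> = (1/24)[1*(9)*conj(3) + 6*(-3)*conj(-1) + 3*(5)*conj(-1) + 8*(0)*conj(0) + 6*(-1)*conj(1)]
      = (1/24)[(27) + (18) + (-15) + (0) + (-6)] = 24/24 = 1
Dimension check: dim(rho) = sum (mult * dim) = 0*1 + 2*1 + 2*2 + 0*3 + 1*3 = 9 = chi_rho(e) = 9.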